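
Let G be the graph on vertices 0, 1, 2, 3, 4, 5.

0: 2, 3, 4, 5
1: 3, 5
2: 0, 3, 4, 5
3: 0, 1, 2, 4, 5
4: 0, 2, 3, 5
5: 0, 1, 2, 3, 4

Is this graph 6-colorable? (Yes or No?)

The chromatic number is 5. 0, 2, 3, 4, 5 are mutually adjacent (a clique of size 5), so at least 5 colors are needed.
A valid assignment using 5 colors: 0=e, 1=c, 2=d, 3=a, 4=c, 5=b.
Since 6 ≥ 5, a proper 6-coloring certainly exists.

Yes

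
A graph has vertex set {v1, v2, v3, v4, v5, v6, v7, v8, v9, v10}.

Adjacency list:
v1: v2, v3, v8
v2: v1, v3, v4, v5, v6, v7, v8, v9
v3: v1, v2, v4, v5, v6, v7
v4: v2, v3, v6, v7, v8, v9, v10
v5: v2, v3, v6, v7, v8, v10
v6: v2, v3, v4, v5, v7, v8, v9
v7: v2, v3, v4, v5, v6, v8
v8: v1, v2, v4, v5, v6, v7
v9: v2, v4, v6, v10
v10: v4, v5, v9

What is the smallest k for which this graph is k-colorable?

v2, v3, v4, v6, v7 are pairwise adjacent (a clique of size 5), so at least 5 colors are needed.
One proper 5-coloring: v1=2, v2=1, v3=4, v4=2, v5=2, v6=3, v7=5, v8=4, v9=4, v10=1. No two adjacent vertices share a color.

5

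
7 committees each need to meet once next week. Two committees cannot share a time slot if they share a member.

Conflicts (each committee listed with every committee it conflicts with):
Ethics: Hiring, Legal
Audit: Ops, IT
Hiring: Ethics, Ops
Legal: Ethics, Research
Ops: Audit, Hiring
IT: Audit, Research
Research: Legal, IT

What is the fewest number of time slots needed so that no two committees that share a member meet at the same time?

The cycle Research-IT-Audit-Ops-Hiring-Ethics-Legal-Research has odd length 7, so it cannot be 2-colored; at least 3 time slots are needed.
3 time slots suffice: Ethics=3, Audit=2, Hiring=2, Legal=1, Ops=1, IT=1, Research=2. Every pair that conflicts lands in different time slots.

3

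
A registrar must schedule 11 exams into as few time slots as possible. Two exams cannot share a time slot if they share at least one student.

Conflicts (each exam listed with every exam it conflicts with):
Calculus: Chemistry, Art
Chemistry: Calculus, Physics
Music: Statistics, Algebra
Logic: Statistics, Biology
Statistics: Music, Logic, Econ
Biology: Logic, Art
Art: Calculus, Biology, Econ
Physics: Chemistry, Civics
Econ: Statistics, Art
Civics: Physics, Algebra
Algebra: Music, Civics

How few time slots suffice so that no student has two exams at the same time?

The cycle Biology-Logic-Statistics-Econ-Art-Biology has odd length 5, so it cannot be 2-colored; at least 3 time slots are needed.
3 time slots suffice: time slot 1 → {Chemistry, Statistics, Art, Civics}; time slot 2 → {Calculus, Music, Biology, Physics, Econ}; time slot 3 → {Logic, Algebra}. Every pair that conflicts lands in different time slots.

3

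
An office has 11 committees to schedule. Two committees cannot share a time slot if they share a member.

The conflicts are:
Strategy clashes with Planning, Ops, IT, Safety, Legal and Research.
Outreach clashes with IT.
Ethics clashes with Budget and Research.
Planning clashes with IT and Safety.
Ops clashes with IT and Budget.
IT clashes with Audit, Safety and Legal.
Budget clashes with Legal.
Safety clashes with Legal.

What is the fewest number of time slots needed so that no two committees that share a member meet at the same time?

4

Strategy, IT, Safety, Legal are mutually in conflict, so at least 4 time slots are needed.
4 time slots suffice: time slot 1 → {IT, Budget, Research}; time slot 2 → {Strategy, Outreach, Ethics, Audit}; time slot 3 → {Planning, Ops, Legal}; time slot 4 → {Safety}. No two conflicting committees share a time slot.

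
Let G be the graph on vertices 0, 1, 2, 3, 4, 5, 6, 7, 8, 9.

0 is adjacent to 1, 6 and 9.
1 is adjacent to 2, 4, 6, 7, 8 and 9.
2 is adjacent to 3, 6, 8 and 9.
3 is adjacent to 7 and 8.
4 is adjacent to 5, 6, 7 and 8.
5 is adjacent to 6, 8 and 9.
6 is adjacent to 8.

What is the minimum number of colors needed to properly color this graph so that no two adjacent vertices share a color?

1, 2, 6, 8 form a clique, so at least 4 colors are needed.
4 colors suffice: color a → {1, 3, 5}; color b → {6, 7, 9}; color c → {0, 8}; color d → {2, 4}. Every edge joins two different colors.

4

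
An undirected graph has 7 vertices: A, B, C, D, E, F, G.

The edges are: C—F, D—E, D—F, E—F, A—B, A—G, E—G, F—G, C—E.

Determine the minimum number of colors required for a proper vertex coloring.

C, E, F form a triangle, so at least 3 colors are needed.
3 colors suffice: color 1 → {A, E}; color 2 → {B, F}; color 3 → {C, D, G}. No two adjacent vertices share a color.

3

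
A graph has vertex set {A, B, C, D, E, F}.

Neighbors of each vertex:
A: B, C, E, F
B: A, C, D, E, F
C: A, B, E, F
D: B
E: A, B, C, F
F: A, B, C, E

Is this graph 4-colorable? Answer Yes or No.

No

A, B, C, E, F are pairwise adjacent (a clique of size 5), so at least 5 colors are needed.
So 4 colors are not enough.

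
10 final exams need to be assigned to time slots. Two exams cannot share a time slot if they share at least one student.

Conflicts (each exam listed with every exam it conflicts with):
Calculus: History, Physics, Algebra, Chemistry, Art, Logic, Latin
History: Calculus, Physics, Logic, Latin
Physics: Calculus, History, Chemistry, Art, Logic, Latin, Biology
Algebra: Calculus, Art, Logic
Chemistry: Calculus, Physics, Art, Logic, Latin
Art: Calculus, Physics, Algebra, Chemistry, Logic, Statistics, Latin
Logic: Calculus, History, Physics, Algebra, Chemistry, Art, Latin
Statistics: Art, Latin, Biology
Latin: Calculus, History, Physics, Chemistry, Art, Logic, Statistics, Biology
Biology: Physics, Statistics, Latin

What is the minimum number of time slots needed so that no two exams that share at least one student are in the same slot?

6

Calculus, Physics, Chemistry, Art, Logic, Latin pairwise conflict, so at least 6 time slots are needed.
6 time slots suffice: time slot 1 → {Algebra, Latin}; time slot 2 → {History, Art, Biology}; time slot 3 → {Logic, Statistics}; time slot 4 → {Physics}; time slot 5 → {Calculus}; time slot 6 → {Chemistry}. No two conflicting exams share a time slot.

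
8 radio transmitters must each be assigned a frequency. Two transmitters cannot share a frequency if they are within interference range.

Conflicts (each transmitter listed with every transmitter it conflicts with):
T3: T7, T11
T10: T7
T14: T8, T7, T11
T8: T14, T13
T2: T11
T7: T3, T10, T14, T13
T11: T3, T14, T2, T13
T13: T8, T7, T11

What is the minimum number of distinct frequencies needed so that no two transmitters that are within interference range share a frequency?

2

T8 and T13 conflict, so at least 2 frequencies are needed.
2 frequencies suffice: frequency 1 → {T8, T7, T11}; frequency 2 → {T3, T10, T14, T2, T13}. Every pair that conflicts lands in different frequencies.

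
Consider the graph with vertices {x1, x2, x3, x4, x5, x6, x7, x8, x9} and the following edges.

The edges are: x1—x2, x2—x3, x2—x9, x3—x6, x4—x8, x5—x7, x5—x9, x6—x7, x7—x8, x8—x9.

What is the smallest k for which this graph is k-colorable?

x4 and x8 are adjacent, so at least 2 colors are needed.
2 colors suffice: color 1 → {x1, x3, x4, x7, x9}; color 2 → {x2, x5, x6, x8}. Each edge has distinct colors on its endpoints.

2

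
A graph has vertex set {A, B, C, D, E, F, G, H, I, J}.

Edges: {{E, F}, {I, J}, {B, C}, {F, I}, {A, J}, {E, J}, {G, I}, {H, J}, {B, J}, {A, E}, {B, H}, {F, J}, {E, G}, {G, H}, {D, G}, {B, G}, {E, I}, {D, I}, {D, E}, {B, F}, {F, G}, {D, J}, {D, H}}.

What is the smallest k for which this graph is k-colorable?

E, F, G, I are mutually adjacent (a clique of size 4), so at least 4 colors are needed.
4 colors suffice: A=3, B=2, C=1, D=4, E=2, F=4, G=1, H=3, I=3, J=1. Each edge has distinct colors on its endpoints.

4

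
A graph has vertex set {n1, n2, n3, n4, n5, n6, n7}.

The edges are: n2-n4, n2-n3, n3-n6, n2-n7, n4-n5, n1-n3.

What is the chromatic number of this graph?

n2 and n7 are adjacent, so at least 2 colors are needed.
A valid assignment using 2 colors: n1=1, n2=1, n3=2, n4=2, n5=1, n6=1, n7=2. Every edge joins two different colors.

2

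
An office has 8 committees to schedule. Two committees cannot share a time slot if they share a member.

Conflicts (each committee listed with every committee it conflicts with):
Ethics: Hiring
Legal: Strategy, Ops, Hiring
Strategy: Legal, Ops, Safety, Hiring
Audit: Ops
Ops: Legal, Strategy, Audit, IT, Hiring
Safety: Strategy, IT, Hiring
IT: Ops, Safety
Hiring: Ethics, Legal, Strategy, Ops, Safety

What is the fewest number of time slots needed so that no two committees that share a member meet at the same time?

Legal, Strategy, Ops, Hiring all conflict with each other, so at least 4 time slots are needed.
4 time slots suffice: time slot 1 → {Ethics, Ops, Safety}; time slot 2 → {Audit, IT, Hiring}; time slot 3 → {Strategy}; time slot 4 → {Legal}. Every pair that conflicts lands in different time slots.

4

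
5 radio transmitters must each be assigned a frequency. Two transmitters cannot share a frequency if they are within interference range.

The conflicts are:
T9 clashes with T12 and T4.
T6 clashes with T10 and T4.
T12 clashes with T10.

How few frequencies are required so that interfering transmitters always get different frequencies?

The cycle T12-T10-T6-T4-T9-T12 has odd length 5, so it cannot be 2-colored; at least 3 frequencies are needed.
3 frequencies suffice: frequency 1 → {T9, T6}; frequency 2 → {T10, T4}; frequency 3 → {T12}. No two conflicting transmitters share a frequency.

3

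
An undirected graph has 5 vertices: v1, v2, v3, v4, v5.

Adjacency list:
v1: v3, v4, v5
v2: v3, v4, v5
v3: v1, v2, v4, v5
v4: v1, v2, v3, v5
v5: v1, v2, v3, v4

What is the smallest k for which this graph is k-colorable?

v1, v3, v4, v5 are pairwise adjacent (a clique of size 4), so at least 4 colors are needed.
4 colors suffice: color 1 → {v5}; color 2 → {v4}; color 3 → {v3}; color 4 → {v1, v2}. Each edge has distinct colors on its endpoints.

4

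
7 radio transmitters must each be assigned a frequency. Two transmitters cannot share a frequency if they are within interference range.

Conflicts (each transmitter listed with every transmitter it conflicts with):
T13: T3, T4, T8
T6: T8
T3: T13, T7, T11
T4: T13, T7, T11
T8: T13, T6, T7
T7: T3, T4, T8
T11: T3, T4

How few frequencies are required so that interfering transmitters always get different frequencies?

T13 and T4 conflict, so at least 2 frequencies are needed.
2 frequencies suffice: frequency 1 → {T3, T4, T8}; frequency 2 → {T13, T6, T7, T11}. No two conflicting transmitters share a frequency.

2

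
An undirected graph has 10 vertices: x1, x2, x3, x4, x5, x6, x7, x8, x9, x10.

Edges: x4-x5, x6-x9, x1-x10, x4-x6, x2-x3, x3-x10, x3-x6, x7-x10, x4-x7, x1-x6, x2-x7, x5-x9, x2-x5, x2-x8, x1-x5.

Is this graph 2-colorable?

No

The cycle x1-x5-x4-x7-x10-x1 has odd length 5, so it cannot be 2-colored; at least 3 colors are needed.
So 2 colors are not enough.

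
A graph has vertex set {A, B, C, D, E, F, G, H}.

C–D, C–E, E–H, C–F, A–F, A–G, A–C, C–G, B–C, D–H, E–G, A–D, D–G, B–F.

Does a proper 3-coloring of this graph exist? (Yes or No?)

A, C, D, G form a clique, so at least 4 colors are needed.
So 3 colors are not enough.

No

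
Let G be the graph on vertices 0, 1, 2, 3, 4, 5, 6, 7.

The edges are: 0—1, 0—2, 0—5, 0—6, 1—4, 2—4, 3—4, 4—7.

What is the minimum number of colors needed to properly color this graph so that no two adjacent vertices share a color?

2

1 and 4 are adjacent, so at least 2 colors are needed.
2 colors suffice: color red → {0, 4}; color blue → {1, 2, 3, 5, 6, 7}. Each edge has distinct colors on its endpoints.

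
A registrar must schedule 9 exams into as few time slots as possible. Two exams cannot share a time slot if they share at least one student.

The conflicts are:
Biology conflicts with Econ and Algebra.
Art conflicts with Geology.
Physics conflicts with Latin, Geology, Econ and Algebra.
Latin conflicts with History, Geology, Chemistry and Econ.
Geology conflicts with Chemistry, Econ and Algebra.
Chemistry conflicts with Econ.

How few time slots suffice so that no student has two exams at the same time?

4

Physics, Latin, Geology, Econ are mutually in conflict, so at least 4 time slots are needed.
4 time slots suffice: time slot 1 → {Biology, History, Geology}; time slot 2 → {Art, Latin, Algebra}; time slot 3 → {Econ}; time slot 4 → {Physics, Chemistry}. Each listed conflict is separated.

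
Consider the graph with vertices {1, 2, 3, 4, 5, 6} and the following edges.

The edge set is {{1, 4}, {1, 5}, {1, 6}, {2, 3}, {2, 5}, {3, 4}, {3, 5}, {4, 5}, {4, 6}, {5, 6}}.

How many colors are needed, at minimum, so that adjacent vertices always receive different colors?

4

1, 4, 5, 6 form a clique, so at least 4 colors are needed.
4 colors suffice: color red → {5}; color blue → {2, 4}; color green → {3, 6}; color yellow → {1}. Each edge has distinct colors on its endpoints.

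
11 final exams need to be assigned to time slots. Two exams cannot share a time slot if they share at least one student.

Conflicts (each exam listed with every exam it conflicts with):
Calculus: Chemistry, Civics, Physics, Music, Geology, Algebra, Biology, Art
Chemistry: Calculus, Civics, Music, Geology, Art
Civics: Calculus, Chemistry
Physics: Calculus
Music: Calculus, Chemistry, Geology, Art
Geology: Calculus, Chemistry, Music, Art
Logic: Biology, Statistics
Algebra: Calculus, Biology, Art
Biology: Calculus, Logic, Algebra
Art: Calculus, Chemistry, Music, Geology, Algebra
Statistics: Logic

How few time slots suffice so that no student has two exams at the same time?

Calculus, Chemistry, Music, Geology, Art pairwise conflict, so at least 5 time slots are needed.
5 time slots suffice: time slot 1 → {Calculus, Logic}; time slot 2 → {Civics, Physics, Biology, Art, Statistics}; time slot 3 → {Chemistry, Algebra}; time slot 4 → {Geology}; time slot 5 → {Music}. Every pair that conflicts lands in different time slots.

5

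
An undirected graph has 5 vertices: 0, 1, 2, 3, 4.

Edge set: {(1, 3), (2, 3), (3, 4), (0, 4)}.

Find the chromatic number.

2

3 and 4 are adjacent, so at least 2 colors are needed.
2 colors suffice: color red → {0, 3}; color blue → {1, 2, 4}. Every edge joins two different colors.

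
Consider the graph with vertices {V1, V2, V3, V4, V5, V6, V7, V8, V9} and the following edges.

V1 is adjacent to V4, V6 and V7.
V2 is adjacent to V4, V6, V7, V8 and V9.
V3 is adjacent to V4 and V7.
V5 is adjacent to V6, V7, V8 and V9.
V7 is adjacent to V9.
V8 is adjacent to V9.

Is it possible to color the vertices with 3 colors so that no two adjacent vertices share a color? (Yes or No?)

The chromatic number is 3. V5, V8, V9 are mutually adjacent, so at least 3 colors are needed.
3 colors suffice: V1=1, V2=1, V3=1, V4=2, V5=1, V6=2, V7=2, V8=2, V9=3.
That is already a proper 3-coloring.

Yes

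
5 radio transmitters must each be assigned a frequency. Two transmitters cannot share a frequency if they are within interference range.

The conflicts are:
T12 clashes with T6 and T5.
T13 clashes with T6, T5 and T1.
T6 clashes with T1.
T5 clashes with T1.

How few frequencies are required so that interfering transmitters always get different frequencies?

T13, T6, T1 pairwise conflict, so at least 3 frequencies are needed.
3 frequencies suffice: frequency 1 → {T6, T5}; frequency 2 → {T12, T1}; frequency 3 → {T13}. Every pair that conflicts lands in different frequencies.

3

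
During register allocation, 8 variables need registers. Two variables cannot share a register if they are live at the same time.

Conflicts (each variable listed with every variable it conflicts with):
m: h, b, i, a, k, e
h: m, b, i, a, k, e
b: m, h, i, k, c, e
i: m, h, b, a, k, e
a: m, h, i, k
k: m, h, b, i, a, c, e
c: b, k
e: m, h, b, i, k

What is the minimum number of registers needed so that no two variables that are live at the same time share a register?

m, h, b, i, k, e pairwise conflict, so at least 6 registers are needed.
Using 6 registers: m=5, h=2, b=4, i=3, a=4, k=1, c=2, e=6. No two conflicting variables share a register.

6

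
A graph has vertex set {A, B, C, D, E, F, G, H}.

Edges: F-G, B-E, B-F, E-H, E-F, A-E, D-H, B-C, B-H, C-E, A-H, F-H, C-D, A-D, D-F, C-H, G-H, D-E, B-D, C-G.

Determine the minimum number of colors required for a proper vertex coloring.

5

B, D, E, F, H form a clique, so at least 5 colors are needed.
5 colors suffice: color 1 → {H}; color 2 → {D, G}; color 3 → {E}; color 4 → {A, C, F}; color 5 → {B}. No two adjacent vertices share a color.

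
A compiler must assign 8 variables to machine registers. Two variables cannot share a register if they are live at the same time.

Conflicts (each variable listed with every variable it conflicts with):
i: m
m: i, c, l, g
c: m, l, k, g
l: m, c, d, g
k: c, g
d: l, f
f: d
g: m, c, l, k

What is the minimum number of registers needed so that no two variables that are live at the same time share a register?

4

m, c, l, g pairwise conflict, so at least 4 registers are needed.
4 registers suffice: register 1 → {i, l, k, f}; register 2 → {m, d}; register 3 → {g}; register 4 → {c}. Each listed conflict is separated.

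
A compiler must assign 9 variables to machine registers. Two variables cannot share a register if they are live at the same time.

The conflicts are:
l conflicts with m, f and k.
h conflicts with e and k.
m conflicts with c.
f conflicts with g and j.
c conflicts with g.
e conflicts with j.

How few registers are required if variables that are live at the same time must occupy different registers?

The cycle m-c-g-f-l-m has odd length 5, so it cannot be 2-colored; at least 3 registers are needed.
3 registers suffice: register 1 → {m, f, e, k}; register 2 → {l, h, g, j}; register 3 → {c}. Each listed conflict is separated.

3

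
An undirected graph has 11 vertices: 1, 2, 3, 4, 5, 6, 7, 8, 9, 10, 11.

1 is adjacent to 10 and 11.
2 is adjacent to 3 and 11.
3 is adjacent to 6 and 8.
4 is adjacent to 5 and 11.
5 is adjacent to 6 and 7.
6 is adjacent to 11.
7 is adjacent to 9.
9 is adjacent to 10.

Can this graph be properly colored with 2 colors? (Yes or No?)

No

The cycle 1-10-9-7-5-4-11-1 has odd length 7, so it cannot be 2-colored; at least 3 colors are needed.
So 2 colors are not enough.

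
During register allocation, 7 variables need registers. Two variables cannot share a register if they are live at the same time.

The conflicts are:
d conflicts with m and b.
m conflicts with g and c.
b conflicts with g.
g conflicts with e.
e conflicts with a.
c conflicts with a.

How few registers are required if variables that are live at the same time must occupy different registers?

3

The cycle m-c-a-e-g-m has odd length 5, so it cannot be 2-colored; at least 3 registers are needed.
3 registers suffice: register 1 → {d, g, a}; register 2 → {m, b, e}; register 3 → {c}. Each listed conflict is separated.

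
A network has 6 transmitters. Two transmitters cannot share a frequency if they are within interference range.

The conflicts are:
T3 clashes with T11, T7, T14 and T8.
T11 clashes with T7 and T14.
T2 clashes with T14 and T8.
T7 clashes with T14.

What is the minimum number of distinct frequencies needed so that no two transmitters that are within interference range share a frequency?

T3, T11, T7, T14 all conflict with each other, so at least 4 frequencies are needed.
4 frequencies suffice: T3=1, T11=3, T2=1, T7=4, T14=2, T8=2. No two conflicting transmitters share a frequency.

4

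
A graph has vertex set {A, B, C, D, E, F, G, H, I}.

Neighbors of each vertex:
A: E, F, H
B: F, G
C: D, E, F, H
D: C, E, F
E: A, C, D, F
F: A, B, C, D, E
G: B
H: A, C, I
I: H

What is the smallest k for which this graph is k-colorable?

C, D, E, F are mutually adjacent (a clique of size 4), so at least 4 colors are needed.
One proper 4-coloring: A=green, B=blue, C=green, D=yellow, E=blue, F=red, G=red, H=red, I=blue. Each edge has distinct colors on its endpoints.

4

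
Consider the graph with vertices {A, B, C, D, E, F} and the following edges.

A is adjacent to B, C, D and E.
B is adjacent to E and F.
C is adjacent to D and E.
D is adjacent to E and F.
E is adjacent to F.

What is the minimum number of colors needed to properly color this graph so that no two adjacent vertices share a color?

4

A, C, D, E are pairwise adjacent (a clique of size 4), so at least 4 colors are needed.
4 colors suffice: A=blue, B=green, C=yellow, D=green, E=red, F=blue. No two adjacent vertices share a color.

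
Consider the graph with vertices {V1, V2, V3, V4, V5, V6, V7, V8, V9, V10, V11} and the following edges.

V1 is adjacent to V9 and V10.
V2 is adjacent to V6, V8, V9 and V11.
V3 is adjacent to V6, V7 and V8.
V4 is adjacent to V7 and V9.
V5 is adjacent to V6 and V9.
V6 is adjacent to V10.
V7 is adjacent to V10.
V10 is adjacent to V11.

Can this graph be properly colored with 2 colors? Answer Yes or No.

No

The cycle V1-V10-V11-V2-V9-V1 has odd length 5, so it cannot be 2-colored; at least 3 colors are needed.
So 2 colors are not enough.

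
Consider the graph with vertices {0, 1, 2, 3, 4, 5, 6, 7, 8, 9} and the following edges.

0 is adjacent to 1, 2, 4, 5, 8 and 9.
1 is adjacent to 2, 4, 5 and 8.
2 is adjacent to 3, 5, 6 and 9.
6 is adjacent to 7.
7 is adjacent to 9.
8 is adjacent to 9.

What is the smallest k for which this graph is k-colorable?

4

0, 1, 2, 5 are pairwise adjacent (a clique of size 4), so at least 4 colors are needed.
A valid assignment using 4 colors: 0=blue, 1=green, 2=red, 3=blue, 4=red, 5=yellow, 6=blue, 7=red, 8=red, 9=green. Every edge joins two different colors.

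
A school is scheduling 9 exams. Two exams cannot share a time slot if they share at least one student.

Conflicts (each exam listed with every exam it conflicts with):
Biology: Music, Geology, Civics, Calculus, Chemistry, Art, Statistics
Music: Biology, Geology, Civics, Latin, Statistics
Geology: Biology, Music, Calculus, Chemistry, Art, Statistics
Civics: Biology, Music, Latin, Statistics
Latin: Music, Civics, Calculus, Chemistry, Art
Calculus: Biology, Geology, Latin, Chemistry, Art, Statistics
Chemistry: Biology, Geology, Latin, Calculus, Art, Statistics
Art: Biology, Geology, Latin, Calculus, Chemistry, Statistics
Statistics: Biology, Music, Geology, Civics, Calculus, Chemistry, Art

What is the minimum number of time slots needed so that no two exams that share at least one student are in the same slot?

6

Biology, Geology, Calculus, Chemistry, Art, Statistics are mutually in conflict, so at least 6 time slots are needed.
6 time slots suffice: time slot 1 → {Latin, Statistics}; time slot 2 → {Biology}; time slot 3 → {Music, Art}; time slot 4 → {Civics, Chemistry}; time slot 5 → {Calculus}; time slot 6 → {Geology}. No two conflicting exams share a time slot.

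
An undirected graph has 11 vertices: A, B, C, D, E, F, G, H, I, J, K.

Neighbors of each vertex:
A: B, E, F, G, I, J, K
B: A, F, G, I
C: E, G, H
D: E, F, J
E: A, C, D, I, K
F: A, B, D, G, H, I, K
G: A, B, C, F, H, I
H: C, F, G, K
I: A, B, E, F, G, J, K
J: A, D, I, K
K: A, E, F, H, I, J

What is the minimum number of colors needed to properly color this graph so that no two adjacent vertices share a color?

5

A, B, F, G, I are pairwise adjacent (a clique of size 5), so at least 5 colors are needed.
5 colors suffice: color 1 → {E, F, J}; color 2 → {D, H, I}; color 3 → {A, C}; color 4 → {G, K}; color 5 → {B}. Each edge has distinct colors on its endpoints.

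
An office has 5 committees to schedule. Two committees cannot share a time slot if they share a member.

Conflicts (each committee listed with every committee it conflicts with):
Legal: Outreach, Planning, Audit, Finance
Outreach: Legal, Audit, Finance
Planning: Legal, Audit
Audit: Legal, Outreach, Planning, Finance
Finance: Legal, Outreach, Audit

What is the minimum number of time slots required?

4

Legal, Outreach, Audit, Finance pairwise conflict, so at least 4 time slots are needed.
A valid assignment using 4 time slots: Legal=1, Outreach=3, Planning=3, Audit=2, Finance=4. Each listed conflict is separated.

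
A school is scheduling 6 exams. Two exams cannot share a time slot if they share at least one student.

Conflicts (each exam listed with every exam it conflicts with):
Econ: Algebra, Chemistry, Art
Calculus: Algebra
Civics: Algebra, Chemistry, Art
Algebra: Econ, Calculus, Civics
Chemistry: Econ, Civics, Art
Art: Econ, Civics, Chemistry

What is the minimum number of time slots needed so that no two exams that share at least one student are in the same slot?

3

Civics, Chemistry, Art pairwise conflict, so at least 3 time slots are needed.
3 time slots suffice: time slot 1 → {Econ, Calculus, Civics}; time slot 2 → {Algebra, Art}; time slot 3 → {Chemistry}. Every pair that conflicts lands in different time slots.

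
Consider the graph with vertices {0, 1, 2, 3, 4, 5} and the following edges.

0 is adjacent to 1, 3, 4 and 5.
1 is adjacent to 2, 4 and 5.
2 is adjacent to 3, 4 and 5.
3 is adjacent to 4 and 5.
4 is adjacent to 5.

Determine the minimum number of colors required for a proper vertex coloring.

4

1, 2, 4, 5 are pairwise adjacent (a clique of size 4), so at least 4 colors are needed.
4 colors suffice: color red → {5}; color blue → {4}; color green → {0, 2}; color yellow → {1, 3}. Each edge has distinct colors on its endpoints.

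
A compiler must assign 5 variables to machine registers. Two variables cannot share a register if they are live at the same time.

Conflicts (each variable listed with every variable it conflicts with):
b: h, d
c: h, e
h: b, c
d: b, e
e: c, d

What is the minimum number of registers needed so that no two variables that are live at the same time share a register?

3

The cycle b-h-c-e-d-b has odd length 5, so it cannot be 2-colored; at least 3 registers are needed.
A valid assignment using 3 registers: b=1, c=1, h=2, d=3, e=2. No two conflicting variables share a register.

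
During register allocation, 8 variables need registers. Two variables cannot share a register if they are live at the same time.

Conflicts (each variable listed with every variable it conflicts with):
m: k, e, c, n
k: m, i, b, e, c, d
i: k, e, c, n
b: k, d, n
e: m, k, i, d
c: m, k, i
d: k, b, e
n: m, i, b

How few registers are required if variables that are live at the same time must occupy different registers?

m, k, e pairwise conflict, so at least 3 registers are needed.
3 registers suffice: m=3, k=1, i=3, b=2, e=2, c=2, d=3, n=1. No two conflicting variables share a register.

3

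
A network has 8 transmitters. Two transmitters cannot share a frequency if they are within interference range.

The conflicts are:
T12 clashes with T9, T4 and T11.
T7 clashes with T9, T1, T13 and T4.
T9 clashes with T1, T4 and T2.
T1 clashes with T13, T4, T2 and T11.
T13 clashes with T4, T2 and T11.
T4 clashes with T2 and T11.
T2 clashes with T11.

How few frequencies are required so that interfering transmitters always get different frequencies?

T1, T13, T4, T2, T11 all conflict with each other, so at least 5 frequencies are needed.
5 frequencies suffice: T12=2, T7=4, T9=3, T1=2, T13=5, T4=1, T2=4, T11=3. Every pair that conflicts lands in different frequencies.

5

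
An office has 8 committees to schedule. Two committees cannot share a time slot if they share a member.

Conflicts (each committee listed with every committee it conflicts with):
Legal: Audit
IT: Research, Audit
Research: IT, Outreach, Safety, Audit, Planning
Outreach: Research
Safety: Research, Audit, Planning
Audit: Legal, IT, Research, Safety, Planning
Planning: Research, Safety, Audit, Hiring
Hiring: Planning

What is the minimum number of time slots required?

Research, Safety, Audit, Planning pairwise conflict, so at least 4 time slots are needed.
4 time slots suffice: Legal=2, IT=3, Research=2, Outreach=1, Safety=4, Audit=1, Planning=3, Hiring=1. Every pair that conflicts lands in different time slots.

4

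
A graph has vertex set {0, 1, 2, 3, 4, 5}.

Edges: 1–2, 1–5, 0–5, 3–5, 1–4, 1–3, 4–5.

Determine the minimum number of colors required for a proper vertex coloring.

3

1, 3, 5 are pairwise adjacent, so at least 3 colors are needed.
One proper 3-coloring: 0=red, 1=red, 2=blue, 3=green, 4=green, 5=blue. No two adjacent vertices share a color.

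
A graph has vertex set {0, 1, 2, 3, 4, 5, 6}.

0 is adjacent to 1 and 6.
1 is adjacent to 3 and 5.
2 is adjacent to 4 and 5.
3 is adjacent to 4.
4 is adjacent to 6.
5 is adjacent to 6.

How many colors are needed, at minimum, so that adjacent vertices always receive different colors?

The cycle 1-5-6-4-3-1 has odd length 5, so it cannot be 2-colored; at least 3 colors are needed.
3 colors suffice: color a → {1, 2, 6}; color b → {0, 4, 5}; color c → {3}. No two adjacent vertices share a color.

3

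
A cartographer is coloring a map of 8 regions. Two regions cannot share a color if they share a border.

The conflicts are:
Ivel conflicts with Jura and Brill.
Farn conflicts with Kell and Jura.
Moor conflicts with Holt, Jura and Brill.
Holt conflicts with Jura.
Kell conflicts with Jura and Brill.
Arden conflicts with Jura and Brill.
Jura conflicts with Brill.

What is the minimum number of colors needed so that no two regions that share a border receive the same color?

3

Farn, Kell, Jura all conflict with each other, so at least 3 colors are needed.
3 colors suffice: color 1 → {Jura}; color 2 → {Farn, Holt, Brill}; color 3 → {Ivel, Moor, Kell, Arden}. No two conflicting regions share a color.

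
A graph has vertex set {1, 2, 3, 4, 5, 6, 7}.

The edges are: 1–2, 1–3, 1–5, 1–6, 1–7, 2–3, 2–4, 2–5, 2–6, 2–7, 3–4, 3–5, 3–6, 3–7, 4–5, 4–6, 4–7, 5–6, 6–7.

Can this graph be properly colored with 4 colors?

2, 3, 4, 6, 7 are mutually adjacent (a clique of size 5), so at least 5 colors are needed.
So 4 colors are not enough.

No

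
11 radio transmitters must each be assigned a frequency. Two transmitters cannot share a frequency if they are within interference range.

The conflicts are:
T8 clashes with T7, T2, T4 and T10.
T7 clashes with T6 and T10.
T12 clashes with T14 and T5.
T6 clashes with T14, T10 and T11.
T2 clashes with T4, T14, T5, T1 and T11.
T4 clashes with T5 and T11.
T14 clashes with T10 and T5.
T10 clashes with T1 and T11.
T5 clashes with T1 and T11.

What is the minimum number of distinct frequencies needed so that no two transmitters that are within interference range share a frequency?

4

T2, T4, T5, T11 are mutually in conflict, so at least 4 frequencies are needed.
4 frequencies suffice: frequency 1 → {T12, T2, T10}; frequency 2 → {T8, T6, T5}; frequency 3 → {T7, T14, T1, T11}; frequency 4 → {T4}. No two conflicting transmitters share a frequency.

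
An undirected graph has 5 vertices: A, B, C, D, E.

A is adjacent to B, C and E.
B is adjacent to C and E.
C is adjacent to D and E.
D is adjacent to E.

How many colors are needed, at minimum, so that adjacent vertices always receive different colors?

A, B, C, E form a clique, so at least 4 colors are needed.
4 colors suffice: color 1 → {C}; color 2 → {E}; color 3 → {A, D}; color 4 → {B}. Every edge joins two different colors.

4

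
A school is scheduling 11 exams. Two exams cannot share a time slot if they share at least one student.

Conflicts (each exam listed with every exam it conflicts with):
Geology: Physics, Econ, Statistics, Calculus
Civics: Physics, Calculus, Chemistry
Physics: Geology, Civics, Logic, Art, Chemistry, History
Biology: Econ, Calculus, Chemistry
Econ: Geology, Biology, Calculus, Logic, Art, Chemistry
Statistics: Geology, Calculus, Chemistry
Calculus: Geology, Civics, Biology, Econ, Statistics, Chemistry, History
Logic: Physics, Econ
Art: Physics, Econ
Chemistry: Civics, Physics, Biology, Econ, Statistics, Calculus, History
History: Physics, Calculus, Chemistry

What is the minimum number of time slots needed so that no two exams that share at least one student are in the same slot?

Biology, Econ, Calculus, Chemistry are mutually in conflict, so at least 4 time slots are needed.
4 time slots suffice: Geology=2, Civics=3, Physics=1, Biology=4, Econ=3, Statistics=3, Calculus=1, Logic=2, Art=2, Chemistry=2, History=3. No two conflicting exams share a time slot.

4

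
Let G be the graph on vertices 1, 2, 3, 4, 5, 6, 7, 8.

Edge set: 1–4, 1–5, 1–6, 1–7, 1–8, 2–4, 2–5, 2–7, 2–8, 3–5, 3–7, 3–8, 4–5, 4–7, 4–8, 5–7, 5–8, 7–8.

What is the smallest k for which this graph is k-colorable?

2, 4, 5, 7, 8 are pairwise adjacent (a clique of size 5), so at least 5 colors are needed.
A valid assignment using 5 colors: 1=purple, 2=purple, 3=yellow, 4=yellow, 5=green, 6=red, 7=blue, 8=red. Every edge joins two different colors.

5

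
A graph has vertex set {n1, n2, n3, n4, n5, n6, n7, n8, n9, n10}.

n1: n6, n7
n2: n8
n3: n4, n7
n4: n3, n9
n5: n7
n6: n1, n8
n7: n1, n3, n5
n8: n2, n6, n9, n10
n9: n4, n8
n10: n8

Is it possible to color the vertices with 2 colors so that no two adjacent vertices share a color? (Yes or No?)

No

The cycle n9-n4-n3-n7-n1-n6-n8-n9 has odd length 7, so it cannot be 2-colored; at least 3 colors are needed.
So 2 colors are not enough.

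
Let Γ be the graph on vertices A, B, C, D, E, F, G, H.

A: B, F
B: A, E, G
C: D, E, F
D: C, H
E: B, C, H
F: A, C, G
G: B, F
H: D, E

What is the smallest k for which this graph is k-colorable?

3

The cycle F-G-B-E-C-F has odd length 5, so it cannot be 2-colored; at least 3 colors are needed.
3 colors suffice: color red → {B, C, H}; color blue → {D, E, F}; color green → {A, G}. No two adjacent vertices share a color.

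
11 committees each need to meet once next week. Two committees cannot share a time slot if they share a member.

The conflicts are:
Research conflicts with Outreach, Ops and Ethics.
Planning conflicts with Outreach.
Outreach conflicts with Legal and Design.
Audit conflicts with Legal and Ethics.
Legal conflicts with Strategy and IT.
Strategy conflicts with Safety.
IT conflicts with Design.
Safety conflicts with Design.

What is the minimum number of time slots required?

The cycle Outreach-Legal-Audit-Ethics-Research-Outreach has odd length 5, so it cannot be 2-colored; at least 3 time slots are needed.
3 time slots suffice: time slot 1 → {Outreach, Audit, Ops, Strategy, IT}; time slot 2 → {Research, Planning, Legal, Design}; time slot 3 → {Safety, Ethics}. Each listed conflict is separated.

3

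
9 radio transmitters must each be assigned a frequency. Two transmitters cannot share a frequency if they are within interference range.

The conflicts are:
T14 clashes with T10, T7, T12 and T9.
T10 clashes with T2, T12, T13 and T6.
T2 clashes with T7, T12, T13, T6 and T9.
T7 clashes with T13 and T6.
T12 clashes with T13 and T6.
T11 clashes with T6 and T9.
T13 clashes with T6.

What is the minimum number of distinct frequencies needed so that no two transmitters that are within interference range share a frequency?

T10, T2, T12, T13, T6 pairwise conflict, so at least 5 frequencies are needed.
5 frequencies suffice: frequency 1 → {T14, T6}; frequency 2 → {T2, T11}; frequency 3 → {T10, T7, T9}; frequency 4 → {T13}; frequency 5 → {T12}. Each listed conflict is separated.

5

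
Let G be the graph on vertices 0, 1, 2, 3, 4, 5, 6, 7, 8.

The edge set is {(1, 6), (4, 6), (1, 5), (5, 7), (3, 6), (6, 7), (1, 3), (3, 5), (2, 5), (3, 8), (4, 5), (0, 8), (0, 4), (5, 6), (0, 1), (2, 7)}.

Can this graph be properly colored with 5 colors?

Yes

The chromatic number is 4. 1, 3, 5, 6 form a clique, so at least 4 colors are needed.
A valid assignment using 4 colors: 0=a, 1=d, 2=b, 3=c, 4=c, 5=a, 6=b, 7=c, 8=b.
Since 5 ≥ 4, a proper 5-coloring certainly exists.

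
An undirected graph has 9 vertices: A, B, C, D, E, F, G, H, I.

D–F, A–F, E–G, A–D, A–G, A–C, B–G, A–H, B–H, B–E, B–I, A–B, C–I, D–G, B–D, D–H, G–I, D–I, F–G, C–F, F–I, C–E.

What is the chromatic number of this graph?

4

A, B, D, H are mutually adjacent (a clique of size 4), so at least 4 colors are needed.
A valid assignment using 4 colors: A=3, B=1, C=2, D=2, E=3, F=1, G=4, H=4, I=3. Each edge has distinct colors on its endpoints.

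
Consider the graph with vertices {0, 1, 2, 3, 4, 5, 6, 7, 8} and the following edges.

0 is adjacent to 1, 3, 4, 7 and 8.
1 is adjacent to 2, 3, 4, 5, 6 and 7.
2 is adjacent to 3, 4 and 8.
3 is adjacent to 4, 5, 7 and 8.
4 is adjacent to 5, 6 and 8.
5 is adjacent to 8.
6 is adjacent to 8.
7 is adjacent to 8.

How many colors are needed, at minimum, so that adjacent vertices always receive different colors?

4

0, 3, 4, 8 form a clique, so at least 4 colors are needed.
4 colors suffice: 0=d, 1=a, 2=d, 3=c, 4=b, 5=d, 6=c, 7=b, 8=a. No two adjacent vertices share a color.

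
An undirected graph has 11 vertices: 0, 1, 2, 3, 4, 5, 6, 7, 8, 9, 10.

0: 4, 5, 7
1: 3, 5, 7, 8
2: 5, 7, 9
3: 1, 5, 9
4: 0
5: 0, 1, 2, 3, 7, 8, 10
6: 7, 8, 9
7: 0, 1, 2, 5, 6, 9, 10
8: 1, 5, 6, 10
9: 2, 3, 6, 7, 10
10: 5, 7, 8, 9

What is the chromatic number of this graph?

1, 5, 8 are pairwise adjacent, so at least 3 colors are needed.
3 colors suffice: color a → {4, 5, 9}; color b → {3, 7, 8}; color c → {0, 1, 2, 6, 10}. No two adjacent vertices share a color.

3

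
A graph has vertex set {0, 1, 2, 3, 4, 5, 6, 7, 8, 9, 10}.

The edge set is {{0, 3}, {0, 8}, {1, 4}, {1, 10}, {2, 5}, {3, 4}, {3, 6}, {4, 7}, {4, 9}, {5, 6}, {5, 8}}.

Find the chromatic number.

The cycle 5-6-3-0-8-5 has odd length 5, so it cannot be 2-colored; at least 3 colors are needed.
3 colors suffice: 0=a, 1=b, 2=b, 3=b, 4=a, 5=a, 6=c, 7=b, 8=b, 9=b, 10=a. No two adjacent vertices share a color.

3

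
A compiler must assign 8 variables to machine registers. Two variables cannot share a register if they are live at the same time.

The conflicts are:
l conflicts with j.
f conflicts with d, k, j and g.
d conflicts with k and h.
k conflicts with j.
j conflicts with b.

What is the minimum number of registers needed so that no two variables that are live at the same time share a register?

3

f, d, k all conflict with each other, so at least 3 registers are needed.
3 registers suffice: register 1 → {l, f, h, b}; register 2 → {d, j, g}; register 3 → {k}. Each listed conflict is separated.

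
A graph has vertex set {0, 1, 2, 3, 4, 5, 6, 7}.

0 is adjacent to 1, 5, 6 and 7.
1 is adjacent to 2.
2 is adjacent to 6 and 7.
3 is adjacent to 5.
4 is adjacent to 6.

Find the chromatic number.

2

3 and 5 are adjacent, so at least 2 colors are needed.
2 colors suffice: color red → {0, 2, 3, 4}; color blue → {1, 5, 6, 7}. Each edge has distinct colors on its endpoints.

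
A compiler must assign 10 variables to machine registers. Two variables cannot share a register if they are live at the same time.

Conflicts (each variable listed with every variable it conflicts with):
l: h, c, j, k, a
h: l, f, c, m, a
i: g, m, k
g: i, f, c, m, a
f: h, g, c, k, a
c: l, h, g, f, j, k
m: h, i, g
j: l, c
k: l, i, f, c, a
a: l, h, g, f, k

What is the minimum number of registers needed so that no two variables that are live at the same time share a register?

i, g, m are mutually in conflict, so at least 3 registers are needed.
3 registers suffice: register 1 → {c, m, a}; register 2 → {h, g, j, k}; register 3 → {l, i, f}. Each listed conflict is separated.

3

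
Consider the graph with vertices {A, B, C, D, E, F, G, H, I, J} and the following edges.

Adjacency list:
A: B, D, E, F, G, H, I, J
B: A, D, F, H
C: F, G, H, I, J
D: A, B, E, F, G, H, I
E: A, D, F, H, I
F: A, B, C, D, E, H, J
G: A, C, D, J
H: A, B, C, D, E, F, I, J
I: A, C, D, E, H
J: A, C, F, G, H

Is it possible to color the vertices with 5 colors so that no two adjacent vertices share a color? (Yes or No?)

Yes

The chromatic number is 5. A, D, E, F, H are mutually adjacent (a clique of size 5), so at least 5 colors are needed.
5 colors suffice: color 1 → {G, H}; color 2 → {A, C}; color 3 → {F, I}; color 4 → {D, J}; color 5 → {B, E}.
That is already a proper 5-coloring.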